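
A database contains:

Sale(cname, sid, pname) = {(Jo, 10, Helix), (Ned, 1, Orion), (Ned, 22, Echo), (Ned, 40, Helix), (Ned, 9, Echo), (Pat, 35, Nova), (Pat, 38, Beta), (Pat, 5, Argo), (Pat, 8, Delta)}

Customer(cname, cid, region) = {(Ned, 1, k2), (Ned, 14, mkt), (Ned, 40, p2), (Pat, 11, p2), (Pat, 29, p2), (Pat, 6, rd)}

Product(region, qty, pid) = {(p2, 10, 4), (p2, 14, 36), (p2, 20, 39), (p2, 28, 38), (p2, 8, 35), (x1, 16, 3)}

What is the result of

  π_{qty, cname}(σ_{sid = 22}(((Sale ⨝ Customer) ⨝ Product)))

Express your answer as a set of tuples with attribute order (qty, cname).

{(10, Ned), (14, Ned), (20, Ned), (28, Ned), (8, Ned)}

Joining Sale and Customer on cname yields {(Ned, 1, Orion, 1, k2), (Ned, 1, Orion, 14, mkt), (Ned, 1, Orion, 40, p2), (Ned, 22, Echo, 1, k2), (Ned, 22, Echo, 14, mkt), (Ned, 22, Echo, 40, p2), (Ned, 40, Helix, 1, k2), (Ned, 40, Helix, 14, mkt), (Ned, 40, Helix, 40, p2), (Ned, 9, Echo, 1, k2), (Ned, 9, Echo, 14, mkt), (Ned, 9, Echo, 40, p2), (Pat, 35, Nova, 11, p2), (Pat, 35, Nova, 29, p2), (Pat, 35, Nova, 6, rd), (Pat, 38, Beta, 11, p2), (Pat, 38, Beta, 29, p2), (Pat, 38, Beta, 6, rd), (Pat, 5, Argo, 11, p2), (Pat, 5, Argo, 29, p2), (Pat, 5, Argo, 6, rd), (Pat, 8, Delta, 11, p2), (Pat, 8, Delta, 29, p2), (Pat, 8, Delta, 6, rd)}.
Joining (Sale ⨝ Customer) and Product on region yields {(Ned, 1, Orion, 40, p2, 10, 4), (Ned, 1, Orion, 40, p2, 14, 36), (Ned, 1, Orion, 40, p2, 20, 39), (Ned, 1, Orion, 40, p2, 28, 38), (Ned, 1, Orion, 40, p2, 8, 35), (Ned, 22, Echo, 40, p2, 10, 4), (Ned, 22, Echo, 40, p2, 14, 36), (Ned, 22, Echo, 40, p2, 20, 39), (Ned, 22, Echo, 40, p2, 28, 38), (Ned, 22, Echo, 40, p2, 8, 35), (Ned, 40, Helix, 40, p2, 10, 4), (Ned, 40, Helix, 40, p2, 14, 36), (Ned, 40, Helix, 40, p2, 20, 39), (Ned, 40, Helix, 40, p2, 28, 38), (Ned, 40, Helix, 40, p2, 8, 35), (Ned, 9, Echo, 40, p2, 10, 4), (Ned, 9, Echo, 40, p2, 14, 36), (Ned, 9, Echo, 40, p2, 20, 39), (Ned, 9, Echo, 40, p2, 28, 38), (Ned, 9, Echo, 40, p2, 8, 35), (Pat, 35, Nova, 11, p2, 10, 4), (Pat, 35, Nova, 11, p2, 14, 36), (Pat, 35, Nova, 11, p2, 20, 39), (Pat, 35, Nova, 11, p2, 28, 38), (Pat, 35, Nova, 11, p2, 8, 35), (Pat, 35, Nova, 29, p2, 10, 4), (Pat, 35, Nova, 29, p2, 14, 36), (Pat, 35, Nova, 29, p2, 20, 39), (Pat, 35, Nova, 29, p2, 28, 38), (Pat, 35, Nova, 29, p2, 8, 35), (Pat, 38, Beta, 11, p2, 10, 4), (Pat, 38, Beta, 11, p2, 14, 36), (Pat, 38, Beta, 11, p2, 20, 39), (Pat, 38, Beta, 11, p2, 28, 38), (Pat, 38, Beta, 11, p2, 8, 35), (Pat, 38, Beta, 29, p2, 10, 4), (Pat, 38, Beta, 29, p2, 14, 36), (Pat, 38, Beta, 29, p2, 20, 39), (Pat, 38, Beta, 29, p2, 28, 38), (Pat, 38, Beta, 29, p2, 8, 35), (Pat, 5, Argo, 11, p2, 10, 4), (Pat, 5, Argo, 11, p2, 14, 36), (Pat, 5, Argo, 11, p2, 20, 39), (Pat, 5, Argo, 11, p2, 28, 38), (Pat, 5, Argo, 11, p2, 8, 35), (Pat, 5, Argo, 29, p2, 10, 4), (Pat, 5, Argo, 29, p2, 14, 36), (Pat, 5, Argo, 29, p2, 20, 39), (Pat, 5, Argo, 29, p2, 28, 38), (Pat, 5, Argo, 29, p2, 8, 35), (Pat, 8, Delta, 11, p2, 10, 4), (Pat, 8, Delta, 11, p2, 14, 36), (Pat, 8, Delta, 11, p2, 20, 39), (Pat, 8, Delta, 11, p2, 28, 38), (Pat, 8, Delta, 11, p2, 8, 35), (Pat, 8, Delta, 29, p2, 10, 4), (Pat, 8, Delta, 29, p2, 14, 36), (Pat, 8, Delta, 29, p2, 20, 39), (Pat, 8, Delta, 29, p2, 28, 38), (Pat, 8, Delta, 29, p2, 8, 35)}.
Apply σ_{sid = 22}; surviving tuples: {(Ned, 22, Echo, 40, p2, 10, 4), (Ned, 22, Echo, 40, p2, 14, 36), (Ned, 22, Echo, 40, p2, 20, 39), (Ned, 22, Echo, 40, p2, 28, 38), (Ned, 22, Echo, 40, p2, 8, 35)}
π_{qty, cname} gives {(10, Ned), (14, Ned), (20, Ned), (28, Ned), (8, Ned)}.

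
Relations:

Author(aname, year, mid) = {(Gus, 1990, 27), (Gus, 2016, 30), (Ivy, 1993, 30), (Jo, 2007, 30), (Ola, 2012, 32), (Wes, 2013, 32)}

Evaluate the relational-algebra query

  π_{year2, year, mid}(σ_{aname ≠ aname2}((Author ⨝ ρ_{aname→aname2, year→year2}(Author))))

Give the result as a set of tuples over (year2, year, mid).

ρ[aname→aname2, year→year2]: schema becomes (aname2, year2, mid); tuples unchanged.
Author ⋈ ρ_{aname→aname2, year→year2}(Author) (natural join on mid): {(Gus, 1990, 27, Gus, 1990), (Gus, 2016, 30, Gus, 2016), (Gus, 2016, 30, Ivy, 1993), (Gus, 2016, 30, Jo, 2007), (Ivy, 1993, 30, Gus, 2016), (Ivy, 1993, 30, Ivy, 1993), (Ivy, 1993, 30, Jo, 2007), (Jo, 2007, 30, Gus, 2016), (Jo, 2007, 30, Ivy, 1993), (Jo, 2007, 30, Jo, 2007), (Ola, 2012, 32, Ola, 2012), (Ola, 2012, 32, Wes, 2013), (Wes, 2013, 32, Ola, 2012), (Wes, 2013, 32, Wes, 2013)}
Selection aname ≠ aname2: {(Gus, 2016, 30, Ivy, 1993), (Gus, 2016, 30, Jo, 2007), (Ivy, 1993, 30, Gus, 2016), (Ivy, 1993, 30, Jo, 2007), (Jo, 2007, 30, Gus, 2016), (Jo, 2007, 30, Ivy, 1993), (Ola, 2012, 32, Wes, 2013), (Wes, 2013, 32, Ola, 2012)}
π[year2, year, mid]: project onto (year2, year, mid) → {(1993, 2007, 30), (1993, 2016, 30), (2007, 1993, 30), (2007, 2016, 30), (2012, 2013, 32), (2013, 2012, 32), (2016, 1993, 30), (2016, 2007, 30)}

{(1993, 2007, 30), (1993, 2016, 30), (2007, 1993, 30), (2007, 2016, 30), (2012, 2013, 32), (2013, 2012, 32), (2016, 1993, 30), (2016, 2007, 30)}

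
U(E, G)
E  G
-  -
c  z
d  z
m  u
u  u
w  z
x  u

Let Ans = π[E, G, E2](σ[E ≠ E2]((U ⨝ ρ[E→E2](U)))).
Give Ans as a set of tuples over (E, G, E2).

ρ[E→E2]: schema becomes (E2, G); tuples unchanged.
Natural join on G: {(c, z, c), (c, z, d), (c, z, w), (d, z, c), (d, z, d), (d, z, w), (m, u, m), (m, u, u), (m, u, x), (u, u, m), (u, u, u), (u, u, x), (w, z, c), (w, z, d), (w, z, w), (x, u, m), (x, u, u), (x, u, x)}
σ[E ≠ E2]: keep tuples satisfying E ≠ E2 → {(c, z, d), (c, z, w), (d, z, c), (d, z, w), (m, u, u), (m, u, x), (u, u, m), (u, u, x), (w, z, c), (w, z, d), (x, u, m), (x, u, u)}
Keep only column(s) E, G, E2: {(c, z, d), (c, z, w), (d, z, c), (d, z, w), (m, u, u), (m, u, x), (u, u, m), (u, u, x), (w, z, c), (w, z, d), (x, u, m), (x, u, u)}

{(c, z, d), (c, z, w), (d, z, c), (d, z, w), (m, u, u), (m, u, x), (u, u, m), (u, u, x), (w, z, c), (w, z, d), (x, u, m), (x, u, u)}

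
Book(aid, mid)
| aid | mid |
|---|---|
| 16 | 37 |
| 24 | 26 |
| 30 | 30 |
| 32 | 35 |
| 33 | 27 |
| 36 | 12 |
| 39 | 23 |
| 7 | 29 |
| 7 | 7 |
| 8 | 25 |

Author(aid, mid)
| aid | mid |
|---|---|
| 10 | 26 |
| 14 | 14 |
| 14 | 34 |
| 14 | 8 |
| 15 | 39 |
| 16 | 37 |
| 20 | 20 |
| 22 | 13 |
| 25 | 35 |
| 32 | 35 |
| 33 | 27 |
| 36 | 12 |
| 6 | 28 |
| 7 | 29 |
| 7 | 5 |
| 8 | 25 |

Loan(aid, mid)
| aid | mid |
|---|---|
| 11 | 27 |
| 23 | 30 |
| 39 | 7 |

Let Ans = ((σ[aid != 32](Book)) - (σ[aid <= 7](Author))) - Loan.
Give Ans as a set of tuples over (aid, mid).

Filtering on aid != 32 leaves {(16, 37), (24, 26), (30, 30), (33, 27), (36, 12), (39, 23), (7, 29), (7, 7), (8, 25)}.
Filtering on aid <= 7 leaves {(6, 28), (7, 29), (7, 5)}.
Difference: {(16, 37), (24, 26), (30, 30), (33, 27), (36, 12), (39, 23), (7, 29), (7, 7), (8, 25)} with {(6, 28), (7, 29), (7, 5)} → {(16, 37), (24, 26), (30, 30), (33, 27), (36, 12), (39, 23), (7, 7), (8, 25)}
Difference: {(16, 37), (24, 26), (30, 30), (33, 27), (36, 12), (39, 23), (7, 7), (8, 25)} with {(11, 27), (23, 30), (39, 7)} → {(16, 37), (24, 26), (30, 30), (33, 27), (36, 12), (39, 23), (7, 7), (8, 25)}

{(16, 37), (24, 26), (30, 30), (33, 27), (36, 12), (39, 23), (7, 7), (8, 25)}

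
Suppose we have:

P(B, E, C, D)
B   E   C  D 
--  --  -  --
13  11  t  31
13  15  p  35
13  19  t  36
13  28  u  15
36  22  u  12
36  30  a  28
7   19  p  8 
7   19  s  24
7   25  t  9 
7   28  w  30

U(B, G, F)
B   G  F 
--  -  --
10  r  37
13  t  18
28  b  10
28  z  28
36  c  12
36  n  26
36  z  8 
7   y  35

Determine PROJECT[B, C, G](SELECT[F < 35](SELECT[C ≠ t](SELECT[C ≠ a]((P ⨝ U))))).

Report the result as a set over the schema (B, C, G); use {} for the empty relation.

Joining P and U on B yields {(13, 11, t, 31, t, 18), (13, 15, p, 35, t, 18), (13, 19, t, 36, t, 18), (13, 28, u, 15, t, 18), (36, 22, u, 12, c, 12), (36, 22, u, 12, n, 26), (36, 22, u, 12, z, 8), (36, 30, a, 28, c, 12), (36, 30, a, 28, n, 26), (36, 30, a, 28, z, 8), (7, 19, p, 8, y, 35), (7, 19, s, 24, y, 35), (7, 25, t, 9, y, 35), (7, 28, w, 30, y, 35)}.
Apply σ_{C ≠ a}; surviving tuples: {(13, 11, t, 31, t, 18), (13, 15, p, 35, t, 18), (13, 19, t, 36, t, 18), (13, 28, u, 15, t, 18), (36, 22, u, 12, c, 12), (36, 22, u, 12, n, 26), (36, 22, u, 12, z, 8), (7, 19, p, 8, y, 35), (7, 19, s, 24, y, 35), (7, 25, t, 9, y, 35), (7, 28, w, 30, y, 35)}
Apply σ_{C ≠ t}; surviving tuples: {(13, 15, p, 35, t, 18), (13, 28, u, 15, t, 18), (36, 22, u, 12, c, 12), (36, 22, u, 12, n, 26), (36, 22, u, 12, z, 8), (7, 19, p, 8, y, 35), (7, 19, s, 24, y, 35), (7, 28, w, 30, y, 35)}
Apply σ_{F < 35}; surviving tuples: {(13, 15, p, 35, t, 18), (13, 28, u, 15, t, 18), (36, 22, u, 12, c, 12), (36, 22, u, 12, n, 26), (36, 22, u, 12, z, 8)}
π[B, C, G]: project onto (B, C, G) → {(13, p, t), (13, u, t), (36, u, c), (36, u, n), (36, u, z)}

{(13, p, t), (13, u, t), (36, u, c), (36, u, n), (36, u, z)}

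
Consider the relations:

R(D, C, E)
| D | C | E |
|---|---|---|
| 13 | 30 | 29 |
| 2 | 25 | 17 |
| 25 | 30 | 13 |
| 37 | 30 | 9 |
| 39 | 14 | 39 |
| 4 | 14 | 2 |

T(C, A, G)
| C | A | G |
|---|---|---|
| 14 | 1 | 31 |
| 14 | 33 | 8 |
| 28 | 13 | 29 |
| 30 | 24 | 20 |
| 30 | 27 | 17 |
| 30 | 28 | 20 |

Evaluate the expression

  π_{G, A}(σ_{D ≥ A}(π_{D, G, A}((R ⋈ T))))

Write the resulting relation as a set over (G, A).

{(17, 27), (20, 24), (20, 28), (31, 1), (8, 33)}

R ⋈ T (natural join on C): {(13, 30, 29, 24, 20), (13, 30, 29, 27, 17), (13, 30, 29, 28, 20), (25, 30, 13, 24, 20), (25, 30, 13, 27, 17), (25, 30, 13, 28, 20), (37, 30, 9, 24, 20), (37, 30, 9, 27, 17), (37, 30, 9, 28, 20), (39, 14, 39, 1, 31), (39, 14, 39, 33, 8), (4, 14, 2, 1, 31), (4, 14, 2, 33, 8)}
Projecting to D, G, A: {(13, 17, 27), (13, 20, 24), (13, 20, 28), (25, 17, 27), (25, 20, 24), (25, 20, 28), (37, 17, 27), (37, 20, 24), (37, 20, 28), (39, 31, 1), (39, 8, 33), (4, 31, 1), (4, 8, 33)}
Selection D ≥ A: {(25, 20, 24), (37, 17, 27), (37, 20, 24), (37, 20, 28), (39, 31, 1), (39, 8, 33), (4, 31, 1)}
Projecting to G, A (2 duplicate(s) eliminated): {(17, 27), (20, 24), (20, 28), (31, 1), (8, 33)}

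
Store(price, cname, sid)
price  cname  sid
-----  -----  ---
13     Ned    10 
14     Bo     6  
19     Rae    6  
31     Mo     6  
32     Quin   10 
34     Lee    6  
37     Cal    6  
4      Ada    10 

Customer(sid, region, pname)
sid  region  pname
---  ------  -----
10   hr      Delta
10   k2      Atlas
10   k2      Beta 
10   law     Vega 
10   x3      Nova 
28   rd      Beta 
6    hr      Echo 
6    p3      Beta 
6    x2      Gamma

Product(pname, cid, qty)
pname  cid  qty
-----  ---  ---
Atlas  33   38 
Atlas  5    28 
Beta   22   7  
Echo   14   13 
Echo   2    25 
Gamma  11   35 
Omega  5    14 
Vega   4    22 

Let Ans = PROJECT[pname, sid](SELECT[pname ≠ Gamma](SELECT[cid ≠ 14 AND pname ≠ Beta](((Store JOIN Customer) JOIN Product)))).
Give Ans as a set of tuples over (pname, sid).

{(Atlas, 10), (Echo, 6), (Vega, 10)}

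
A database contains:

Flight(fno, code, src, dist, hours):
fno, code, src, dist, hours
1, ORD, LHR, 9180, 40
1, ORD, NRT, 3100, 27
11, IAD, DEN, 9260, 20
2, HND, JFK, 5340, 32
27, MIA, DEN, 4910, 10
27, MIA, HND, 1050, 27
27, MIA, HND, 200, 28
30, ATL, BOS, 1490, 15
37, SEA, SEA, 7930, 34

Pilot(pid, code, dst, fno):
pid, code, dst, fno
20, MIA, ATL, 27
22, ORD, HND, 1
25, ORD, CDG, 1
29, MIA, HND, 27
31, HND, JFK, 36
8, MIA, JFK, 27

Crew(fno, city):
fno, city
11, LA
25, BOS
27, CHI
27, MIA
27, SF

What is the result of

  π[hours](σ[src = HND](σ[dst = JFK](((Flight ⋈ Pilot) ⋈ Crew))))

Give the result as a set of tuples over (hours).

{27, 28}

Natural join on fno, code: {(1, ORD, LHR, 9180, 40, 22, HND), (1, ORD, LHR, 9180, 40, 25, CDG), (1, ORD, NRT, 3100, 27, 22, HND), (1, ORD, NRT, 3100, 27, 25, CDG), (27, MIA, DEN, 4910, 10, 20, ATL), (27, MIA, DEN, 4910, 10, 29, HND), (27, MIA, DEN, 4910, 10, 8, JFK), (27, MIA, HND, 1050, 27, 20, ATL), (27, MIA, HND, 1050, 27, 29, HND), (27, MIA, HND, 1050, 27, 8, JFK), (27, MIA, HND, 200, 28, 20, ATL), (27, MIA, HND, 200, 28, 29, HND), (27, MIA, HND, 200, 28, 8, JFK)}
Natural join on fno: {(27, MIA, DEN, 4910, 10, 20, ATL, CHI), (27, MIA, DEN, 4910, 10, 20, ATL, MIA), (27, MIA, DEN, 4910, 10, 20, ATL, SF), (27, MIA, DEN, 4910, 10, 29, HND, CHI), (27, MIA, DEN, 4910, 10, 29, HND, MIA), (27, MIA, DEN, 4910, 10, 29, HND, SF), (27, MIA, DEN, 4910, 10, 8, JFK, CHI), (27, MIA, DEN, 4910, 10, 8, JFK, MIA), (27, MIA, DEN, 4910, 10, 8, JFK, SF), (27, MIA, HND, 1050, 27, 20, ATL, CHI), (27, MIA, HND, 1050, 27, 20, ATL, MIA), (27, MIA, HND, 1050, 27, 20, ATL, SF), (27, MIA, HND, 1050, 27, 29, HND, CHI), (27, MIA, HND, 1050, 27, 29, HND, MIA), (27, MIA, HND, 1050, 27, 29, HND, SF), (27, MIA, HND, 1050, 27, 8, JFK, CHI), (27, MIA, HND, 1050, 27, 8, JFK, MIA), (27, MIA, HND, 1050, 27, 8, JFK, SF), (27, MIA, HND, 200, 28, 20, ATL, CHI), (27, MIA, HND, 200, 28, 20, ATL, MIA), (27, MIA, HND, 200, 28, 20, ATL, SF), (27, MIA, HND, 200, 28, 29, HND, CHI), (27, MIA, HND, 200, 28, 29, HND, MIA), (27, MIA, HND, 200, 28, 29, HND, SF), (27, MIA, HND, 200, 28, 8, JFK, CHI), (27, MIA, HND, 200, 28, 8, JFK, MIA), (27, MIA, HND, 200, 28, 8, JFK, SF)}
σ[dst = JFK]: keep tuples satisfying dst = JFK → {(27, MIA, DEN, 4910, 10, 8, JFK, CHI), (27, MIA, DEN, 4910, 10, 8, JFK, MIA), (27, MIA, DEN, 4910, 10, 8, JFK, SF), (27, MIA, HND, 1050, 27, 8, JFK, CHI), (27, MIA, HND, 1050, 27, 8, JFK, MIA), (27, MIA, HND, 1050, 27, 8, JFK, SF), (27, MIA, HND, 200, 28, 8, JFK, CHI), (27, MIA, HND, 200, 28, 8, JFK, MIA), (27, MIA, HND, 200, 28, 8, JFK, SF)}
σ[src = HND]: keep tuples satisfying src = HND → {(27, MIA, HND, 1050, 27, 8, JFK, CHI), (27, MIA, HND, 1050, 27, 8, JFK, MIA), (27, MIA, HND, 1050, 27, 8, JFK, SF), (27, MIA, HND, 200, 28, 8, JFK, CHI), (27, MIA, HND, 200, 28, 8, JFK, MIA), (27, MIA, HND, 200, 28, 8, JFK, SF)}
Keep only column(s) hours (4 duplicate(s) eliminated): {27, 28}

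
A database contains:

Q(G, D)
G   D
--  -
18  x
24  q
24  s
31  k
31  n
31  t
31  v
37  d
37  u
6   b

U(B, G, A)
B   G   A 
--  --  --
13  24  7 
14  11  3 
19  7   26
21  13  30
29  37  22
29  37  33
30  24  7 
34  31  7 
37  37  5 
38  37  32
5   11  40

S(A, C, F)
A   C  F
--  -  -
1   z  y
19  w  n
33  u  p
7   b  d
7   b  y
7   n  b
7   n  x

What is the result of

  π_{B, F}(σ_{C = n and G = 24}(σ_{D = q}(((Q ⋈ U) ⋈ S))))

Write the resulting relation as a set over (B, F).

{(13, b), (13, x), (30, b), (30, x)}

Natural join on G: {(24, q, 13, 7), (24, q, 30, 7), (24, s, 13, 7), (24, s, 30, 7), (31, k, 34, 7), (31, n, 34, 7), (31, t, 34, 7), (31, v, 34, 7), (37, d, 29, 22), (37, d, 29, 33), (37, d, 37, 5), (37, d, 38, 32), (37, u, 29, 22), (37, u, 29, 33), (37, u, 37, 5), (37, u, 38, 32)}
Natural join on A: {(24, q, 13, 7, b, d), (24, q, 13, 7, b, y), (24, q, 13, 7, n, b), (24, q, 13, 7, n, x), (24, q, 30, 7, b, d), (24, q, 30, 7, b, y), (24, q, 30, 7, n, b), (24, q, 30, 7, n, x), (24, s, 13, 7, b, d), (24, s, 13, 7, b, y), (24, s, 13, 7, n, b), (24, s, 13, 7, n, x), (24, s, 30, 7, b, d), (24, s, 30, 7, b, y), (24, s, 30, 7, n, b), (24, s, 30, 7, n, x), (31, k, 34, 7, b, d), (31, k, 34, 7, b, y), (31, k, 34, 7, n, b), (31, k, 34, 7, n, x), (31, n, 34, 7, b, d), (31, n, 34, 7, b, y), (31, n, 34, 7, n, b), (31, n, 34, 7, n, x), (31, t, 34, 7, b, d), (31, t, 34, 7, b, y), (31, t, 34, 7, n, b), (31, t, 34, 7, n, x), (31, v, 34, 7, b, d), (31, v, 34, 7, b, y), (31, v, 34, 7, n, b), (31, v, 34, 7, n, x), (37, d, 29, 33, u, p), (37, u, 29, 33, u, p)}
Filtering on D = q leaves {(24, q, 13, 7, b, d), (24, q, 13, 7, b, y), (24, q, 13, 7, n, b), (24, q, 13, 7, n, x), (24, q, 30, 7, b, d), (24, q, 30, 7, b, y), (24, q, 30, 7, n, b), (24, q, 30, 7, n, x)}.
Filtering on C = n and G = 24 leaves {(24, q, 13, 7, n, b), (24, q, 13, 7, n, x), (24, q, 30, 7, n, b), (24, q, 30, 7, n, x)}.
π_{B, F} gives {(13, b), (13, x), (30, b), (30, x)}.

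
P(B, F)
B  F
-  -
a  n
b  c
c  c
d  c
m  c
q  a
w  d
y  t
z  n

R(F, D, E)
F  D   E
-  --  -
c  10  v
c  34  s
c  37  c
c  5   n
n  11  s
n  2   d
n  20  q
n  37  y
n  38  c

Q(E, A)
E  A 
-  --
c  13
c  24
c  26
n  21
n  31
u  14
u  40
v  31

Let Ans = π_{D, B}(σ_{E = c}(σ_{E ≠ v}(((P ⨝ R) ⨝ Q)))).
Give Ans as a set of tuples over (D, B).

P ⋈ R (natural join on F): {(a, n, 11, s), (a, n, 2, d), (a, n, 20, q), (a, n, 37, y), (a, n, 38, c), (b, c, 10, v), (b, c, 34, s), (b, c, 37, c), (b, c, 5, n), (c, c, 10, v), (c, c, 34, s), (c, c, 37, c), (c, c, 5, n), (d, c, 10, v), (d, c, 34, s), (d, c, 37, c), (d, c, 5, n), (m, c, 10, v), (m, c, 34, s), (m, c, 37, c), (m, c, 5, n), (z, n, 11, s), (z, n, 2, d), (z, n, 20, q), (z, n, 37, y), (z, n, 38, c)}
(P ⨝ R) ⋈ Q (natural join on E): {(a, n, 38, c, 13), (a, n, 38, c, 24), (a, n, 38, c, 26), (b, c, 10, v, 31), (b, c, 37, c, 13), (b, c, 37, c, 24), (b, c, 37, c, 26), (b, c, 5, n, 21), (b, c, 5, n, 31), (c, c, 10, v, 31), (c, c, 37, c, 13), (c, c, 37, c, 24), (c, c, 37, c, 26), (c, c, 5, n, 21), (c, c, 5, n, 31), (d, c, 10, v, 31), (d, c, 37, c, 13), (d, c, 37, c, 24), (d, c, 37, c, 26), (d, c, 5, n, 21), (d, c, 5, n, 31), (m, c, 10, v, 31), (m, c, 37, c, 13), (m, c, 37, c, 24), (m, c, 37, c, 26), (m, c, 5, n, 21), (m, c, 5, n, 31), (z, n, 38, c, 13), (z, n, 38, c, 24), (z, n, 38, c, 26)}
Apply σ_{E ≠ v}; surviving tuples: {(a, n, 38, c, 13), (a, n, 38, c, 24), (a, n, 38, c, 26), (b, c, 37, c, 13), (b, c, 37, c, 24), (b, c, 37, c, 26), (b, c, 5, n, 21), (b, c, 5, n, 31), (c, c, 37, c, 13), (c, c, 37, c, 24), (c, c, 37, c, 26), (c, c, 5, n, 21), (c, c, 5, n, 31), (d, c, 37, c, 13), (d, c, 37, c, 24), (d, c, 37, c, 26), (d, c, 5, n, 21), (d, c, 5, n, 31), (m, c, 37, c, 13), (m, c, 37, c, 24), (m, c, 37, c, 26), (m, c, 5, n, 21), (m, c, 5, n, 31), (z, n, 38, c, 13), (z, n, 38, c, 24), (z, n, 38, c, 26)}
Apply σ_{E = c}; surviving tuples: {(a, n, 38, c, 13), (a, n, 38, c, 24), (a, n, 38, c, 26), (b, c, 37, c, 13), (b, c, 37, c, 24), (b, c, 37, c, 26), (c, c, 37, c, 13), (c, c, 37, c, 24), (c, c, 37, c, 26), (d, c, 37, c, 13), (d, c, 37, c, 24), (d, c, 37, c, 26), (m, c, 37, c, 13), (m, c, 37, c, 24), (m, c, 37, c, 26), (z, n, 38, c, 13), (z, n, 38, c, 24), (z, n, 38, c, 26)}
π_{D, B} gives {(37, b), (37, c), (37, d), (37, m), (38, a), (38, z)} (12 duplicate(s) eliminated).

{(37, b), (37, c), (37, d), (37, m), (38, a), (38, z)}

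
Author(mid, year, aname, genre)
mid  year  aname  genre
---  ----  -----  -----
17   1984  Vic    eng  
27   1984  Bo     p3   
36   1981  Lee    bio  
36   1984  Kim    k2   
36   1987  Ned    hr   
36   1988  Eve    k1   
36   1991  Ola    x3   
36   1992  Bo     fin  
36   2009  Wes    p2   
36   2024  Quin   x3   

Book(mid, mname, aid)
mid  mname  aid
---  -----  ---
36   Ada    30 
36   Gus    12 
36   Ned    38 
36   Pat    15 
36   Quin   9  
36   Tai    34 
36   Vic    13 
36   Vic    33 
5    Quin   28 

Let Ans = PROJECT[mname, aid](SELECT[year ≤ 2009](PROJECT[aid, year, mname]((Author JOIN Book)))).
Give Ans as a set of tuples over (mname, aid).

{(Ada, 30), (Gus, 12), (Ned, 38), (Pat, 15), (Quin, 9), (Tai, 34), (Vic, 13), (Vic, 33)}

Author ⋈ Book (natural join on mid): {(36, 1981, Lee, bio, Ada, 30), (36, 1981, Lee, bio, Gus, 12), (36, 1981, Lee, bio, Ned, 38), (36, 1981, Lee, bio, Pat, 15), (36, 1981, Lee, bio, Quin, 9), (36, 1981, Lee, bio, Tai, 34), (36, 1981, Lee, bio, Vic, 13), (36, 1981, Lee, bio, Vic, 33), (36, 1984, Kim, k2, Ada, 30), (36, 1984, Kim, k2, Gus, 12), (36, 1984, Kim, k2, Ned, 38), (36, 1984, Kim, k2, Pat, 15), (36, 1984, Kim, k2, Quin, 9), (36, 1984, Kim, k2, Tai, 34), (36, 1984, Kim, k2, Vic, 13), (36, 1984, Kim, k2, Vic, 33), (36, 1987, Ned, hr, Ada, 30), (36, 1987, Ned, hr, Gus, 12), (36, 1987, Ned, hr, Ned, 38), (36, 1987, Ned, hr, Pat, 15), (36, 1987, Ned, hr, Quin, 9), (36, 1987, Ned, hr, Tai, 34), (36, 1987, Ned, hr, Vic, 13), (36, 1987, Ned, hr, Vic, 33), (36, 1988, Eve, k1, Ada, 30), (36, 1988, Eve, k1, Gus, 12), (36, 1988, Eve, k1, Ned, 38), (36, 1988, Eve, k1, Pat, 15), (36, 1988, Eve, k1, Quin, 9), (36, 1988, Eve, k1, Tai, 34), (36, 1988, Eve, k1, Vic, 13), (36, 1988, Eve, k1, Vic, 33), (36, 1991, Ola, x3, Ada, 30), (36, 1991, Ola, x3, Gus, 12), (36, 1991, Ola, x3, Ned, 38), (36, 1991, Ola, x3, Pat, 15), (36, 1991, Ola, x3, Quin, 9), (36, 1991, Ola, x3, Tai, 34), (36, 1991, Ola, x3, Vic, 13), (36, 1991, Ola, x3, Vic, 33), (36, 1992, Bo, fin, Ada, 30), (36, 1992, Bo, fin, Gus, 12), (36, 1992, Bo, fin, Ned, 38), (36, 1992, Bo, fin, Pat, 15), (36, 1992, Bo, fin, Quin, 9), (36, 1992, Bo, fin, Tai, 34), (36, 1992, Bo, fin, Vic, 13), (36, 1992, Bo, fin, Vic, 33), (36, 2009, Wes, p2, Ada, 30), (36, 2009, Wes, p2, Gus, 12), (36, 2009, Wes, p2, Ned, 38), (36, 2009, Wes, p2, Pat, 15), (36, 2009, Wes, p2, Quin, 9), (36, 2009, Wes, p2, Tai, 34), (36, 2009, Wes, p2, Vic, 13), (36, 2009, Wes, p2, Vic, 33), (36, 2024, Quin, x3, Ada, 30), (36, 2024, Quin, x3, Gus, 12), (36, 2024, Quin, x3, Ned, 38), (36, 2024, Quin, x3, Pat, 15), (36, 2024, Quin, x3, Quin, 9), (36, 2024, Quin, x3, Tai, 34), (36, 2024, Quin, x3, Vic, 13), (36, 2024, Quin, x3, Vic, 33)}
π_{aid, year, mname} gives {(12, 1981, Gus), (12, 1984, Gus), (12, 1987, Gus), (12, 1988, Gus), (12, 1991, Gus), (12, 1992, Gus), (12, 2009, Gus), (12, 2024, Gus), (13, 1981, Vic), (13, 1984, Vic), (13, 1987, Vic), (13, 1988, Vic), (13, 1991, Vic), (13, 1992, Vic), (13, 2009, Vic), (13, 2024, Vic), (15, 1981, Pat), (15, 1984, Pat), (15, 1987, Pat), (15, 1988, Pat), (15, 1991, Pat), (15, 1992, Pat), (15, 2009, Pat), (15, 2024, Pat), (30, 1981, Ada), (30, 1984, Ada), (30, 1987, Ada), (30, 1988, Ada), (30, 1991, Ada), (30, 1992, Ada), (30, 2009, Ada), (30, 2024, Ada), (33, 1981, Vic), (33, 1984, Vic), (33, 1987, Vic), (33, 1988, Vic), (33, 1991, Vic), (33, 1992, Vic), (33, 2009, Vic), (33, 2024, Vic), (34, 1981, Tai), (34, 1984, Tai), (34, 1987, Tai), (34, 1988, Tai), (34, 1991, Tai), (34, 1992, Tai), (34, 2009, Tai), (34, 2024, Tai), (38, 1981, Ned), (38, 1984, Ned), (38, 1987, Ned), (38, 1988, Ned), (38, 1991, Ned), (38, 1992, Ned), (38, 2009, Ned), (38, 2024, Ned), (9, 1981, Quin), (9, 1984, Quin), (9, 1987, Quin), (9, 1988, Quin), (9, 1991, Quin), (9, 1992, Quin), (9, 2009, Quin), (9, 2024, Quin)}.
σ[year ≤ 2009]: keep tuples satisfying year ≤ 2009 → {(12, 1981, Gus), (12, 1984, Gus), (12, 1987, Gus), (12, 1988, Gus), (12, 1991, Gus), (12, 1992, Gus), (12, 2009, Gus), (13, 1981, Vic), (13, 1984, Vic), (13, 1987, Vic), (13, 1988, Vic), (13, 1991, Vic), (13, 1992, Vic), (13, 2009, Vic), (15, 1981, Pat), (15, 1984, Pat), (15, 1987, Pat), (15, 1988, Pat), (15, 1991, Pat), (15, 1992, Pat), (15, 2009, Pat), (30, 1981, Ada), (30, 1984, Ada), (30, 1987, Ada), (30, 1988, Ada), (30, 1991, Ada), (30, 1992, Ada), (30, 2009, Ada), (33, 1981, Vic), (33, 1984, Vic), (33, 1987, Vic), (33, 1988, Vic), (33, 1991, Vic), (33, 1992, Vic), (33, 2009, Vic), (34, 1981, Tai), (34, 1984, Tai), (34, 1987, Tai), (34, 1988, Tai), (34, 1991, Tai), (34, 1992, Tai), (34, 2009, Tai), (38, 1981, Ned), (38, 1984, Ned), (38, 1987, Ned), (38, 1988, Ned), (38, 1991, Ned), (38, 1992, Ned), (38, 2009, Ned), (9, 1981, Quin), (9, 1984, Quin), (9, 1987, Quin), (9, 1988, Quin), (9, 1991, Quin), (9, 1992, Quin), (9, 2009, Quin)}
π_{mname, aid} gives {(Ada, 30), (Gus, 12), (Ned, 38), (Pat, 15), (Quin, 9), (Tai, 34), (Vic, 13), (Vic, 33)} (48 duplicate(s) eliminated).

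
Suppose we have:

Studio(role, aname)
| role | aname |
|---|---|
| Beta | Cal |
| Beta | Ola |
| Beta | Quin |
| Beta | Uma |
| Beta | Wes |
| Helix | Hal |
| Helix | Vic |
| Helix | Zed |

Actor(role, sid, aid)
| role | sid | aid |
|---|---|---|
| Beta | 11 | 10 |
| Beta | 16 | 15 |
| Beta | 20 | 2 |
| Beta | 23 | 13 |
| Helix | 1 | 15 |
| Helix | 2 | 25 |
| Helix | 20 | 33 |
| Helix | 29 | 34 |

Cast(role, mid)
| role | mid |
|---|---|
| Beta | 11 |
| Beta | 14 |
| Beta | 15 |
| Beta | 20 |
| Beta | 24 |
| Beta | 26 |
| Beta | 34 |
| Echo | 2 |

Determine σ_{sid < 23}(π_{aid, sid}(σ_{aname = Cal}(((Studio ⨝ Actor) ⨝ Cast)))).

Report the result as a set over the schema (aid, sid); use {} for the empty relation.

{(10, 11), (15, 16), (2, 20)}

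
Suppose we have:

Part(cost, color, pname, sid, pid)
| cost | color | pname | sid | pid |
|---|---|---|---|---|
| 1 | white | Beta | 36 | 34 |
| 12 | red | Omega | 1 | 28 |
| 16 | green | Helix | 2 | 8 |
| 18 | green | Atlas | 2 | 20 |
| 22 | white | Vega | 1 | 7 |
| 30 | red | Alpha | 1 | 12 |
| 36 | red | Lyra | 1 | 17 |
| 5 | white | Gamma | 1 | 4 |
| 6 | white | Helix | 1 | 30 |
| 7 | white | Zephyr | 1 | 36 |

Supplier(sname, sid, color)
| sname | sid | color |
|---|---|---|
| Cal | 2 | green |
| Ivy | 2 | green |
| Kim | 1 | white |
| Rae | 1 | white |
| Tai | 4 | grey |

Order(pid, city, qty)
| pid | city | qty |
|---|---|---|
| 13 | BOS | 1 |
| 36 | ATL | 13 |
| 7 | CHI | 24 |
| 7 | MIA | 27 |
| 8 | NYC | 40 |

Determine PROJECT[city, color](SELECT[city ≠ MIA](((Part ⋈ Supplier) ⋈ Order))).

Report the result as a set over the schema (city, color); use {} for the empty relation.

{(ATL, white), (CHI, white), (NYC, green)}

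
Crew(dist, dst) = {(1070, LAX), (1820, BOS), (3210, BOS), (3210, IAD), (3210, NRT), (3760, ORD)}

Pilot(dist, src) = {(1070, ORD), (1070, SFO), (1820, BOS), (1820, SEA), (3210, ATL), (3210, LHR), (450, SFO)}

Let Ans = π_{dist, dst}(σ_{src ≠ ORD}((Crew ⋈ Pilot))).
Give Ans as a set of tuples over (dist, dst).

Crew ⋈ Pilot (natural join on dist): {(1070, LAX, ORD), (1070, LAX, SFO), (1820, BOS, BOS), (1820, BOS, SEA), (3210, BOS, ATL), (3210, BOS, LHR), (3210, IAD, ATL), (3210, IAD, LHR), (3210, NRT, ATL), (3210, NRT, LHR)}
σ[src ≠ ORD]: keep tuples satisfying src ≠ ORD → {(1070, LAX, SFO), (1820, BOS, BOS), (1820, BOS, SEA), (3210, BOS, ATL), (3210, BOS, LHR), (3210, IAD, ATL), (3210, IAD, LHR), (3210, NRT, ATL), (3210, NRT, LHR)}
π[dist, dst]: project onto (dist, dst) (4 duplicate(s) eliminated) → {(1070, LAX), (1820, BOS), (3210, BOS), (3210, IAD), (3210, NRT)}

{(1070, LAX), (1820, BOS), (3210, BOS), (3210, IAD), (3210, NRT)}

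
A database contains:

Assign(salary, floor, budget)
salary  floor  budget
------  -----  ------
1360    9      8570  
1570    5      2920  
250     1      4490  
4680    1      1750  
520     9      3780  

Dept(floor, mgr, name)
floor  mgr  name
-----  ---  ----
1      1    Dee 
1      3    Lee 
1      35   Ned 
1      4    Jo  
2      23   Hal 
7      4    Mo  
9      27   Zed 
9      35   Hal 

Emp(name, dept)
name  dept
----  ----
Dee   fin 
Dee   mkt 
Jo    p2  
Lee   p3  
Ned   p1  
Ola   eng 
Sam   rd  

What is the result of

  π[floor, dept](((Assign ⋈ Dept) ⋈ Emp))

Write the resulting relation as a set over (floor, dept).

Assign ⋈ Dept (natural join on floor): {(1360, 9, 8570, 27, Zed), (1360, 9, 8570, 35, Hal), (250, 1, 4490, 1, Dee), (250, 1, 4490, 3, Lee), (250, 1, 4490, 35, Ned), (250, 1, 4490, 4, Jo), (4680, 1, 1750, 1, Dee), (4680, 1, 1750, 3, Lee), (4680, 1, 1750, 35, Ned), (4680, 1, 1750, 4, Jo), (520, 9, 3780, 27, Zed), (520, 9, 3780, 35, Hal)}
(Assign ⋈ Dept) ⋈ Emp (natural join on name): {(250, 1, 4490, 1, Dee, fin), (250, 1, 4490, 1, Dee, mkt), (250, 1, 4490, 3, Lee, p3), (250, 1, 4490, 35, Ned, p1), (250, 1, 4490, 4, Jo, p2), (4680, 1, 1750, 1, Dee, fin), (4680, 1, 1750, 1, Dee, mkt), (4680, 1, 1750, 3, Lee, p3), (4680, 1, 1750, 35, Ned, p1), (4680, 1, 1750, 4, Jo, p2)}
Keep only column(s) floor, dept (5 duplicate(s) eliminated): {(1, fin), (1, mkt), (1, p1), (1, p2), (1, p3)}

{(1, fin), (1, mkt), (1, p1), (1, p2), (1, p3)}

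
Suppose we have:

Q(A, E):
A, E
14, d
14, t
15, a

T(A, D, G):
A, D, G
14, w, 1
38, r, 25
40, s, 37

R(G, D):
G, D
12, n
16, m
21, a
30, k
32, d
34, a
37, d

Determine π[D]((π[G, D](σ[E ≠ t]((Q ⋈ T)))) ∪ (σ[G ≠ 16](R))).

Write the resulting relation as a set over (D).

{a, d, k, n, w}

Joining Q and T on A yields {(14, d, w, 1), (14, t, w, 1)}.
Selection E ≠ t: {(14, d, w, 1)}
Keep only column(s) G, D: {(1, w)}
Selection G ≠ 16: {(12, n), (21, a), (30, k), (32, d), (34, a), (37, d)}
Taking the union: {(1, w), (12, n), (21, a), (30, k), (32, d), (34, a), (37, d)}
Keep only column(s) D (2 duplicate(s) eliminated): {a, d, k, n, w}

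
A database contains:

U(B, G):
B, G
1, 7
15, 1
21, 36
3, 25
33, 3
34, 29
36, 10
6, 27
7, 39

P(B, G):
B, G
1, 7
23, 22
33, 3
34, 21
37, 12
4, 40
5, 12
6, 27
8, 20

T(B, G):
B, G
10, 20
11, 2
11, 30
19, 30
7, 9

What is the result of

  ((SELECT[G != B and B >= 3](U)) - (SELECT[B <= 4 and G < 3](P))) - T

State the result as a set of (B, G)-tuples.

{(15, 1), (21, 36), (3, 25), (33, 3), (34, 29), (36, 10), (6, 27), (7, 39)}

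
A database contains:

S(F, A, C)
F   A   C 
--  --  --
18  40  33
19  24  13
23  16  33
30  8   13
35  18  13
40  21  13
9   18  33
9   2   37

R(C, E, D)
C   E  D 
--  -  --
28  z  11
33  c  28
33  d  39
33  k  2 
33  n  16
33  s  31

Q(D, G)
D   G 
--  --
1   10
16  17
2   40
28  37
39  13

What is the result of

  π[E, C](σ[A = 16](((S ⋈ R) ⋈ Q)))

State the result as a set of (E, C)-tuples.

{(c, 33), (d, 33), (k, 33), (n, 33)}

Joining S and R on C yields {(18, 40, 33, c, 28), (18, 40, 33, d, 39), (18, 40, 33, k, 2), (18, 40, 33, n, 16), (18, 40, 33, s, 31), (23, 16, 33, c, 28), (23, 16, 33, d, 39), (23, 16, 33, k, 2), (23, 16, 33, n, 16), (23, 16, 33, s, 31), (9, 18, 33, c, 28), (9, 18, 33, d, 39), (9, 18, 33, k, 2), (9, 18, 33, n, 16), (9, 18, 33, s, 31)}.
Joining (S ⋈ R) and Q on D yields {(18, 40, 33, c, 28, 37), (18, 40, 33, d, 39, 13), (18, 40, 33, k, 2, 40), (18, 40, 33, n, 16, 17), (23, 16, 33, c, 28, 37), (23, 16, 33, d, 39, 13), (23, 16, 33, k, 2, 40), (23, 16, 33, n, 16, 17), (9, 18, 33, c, 28, 37), (9, 18, 33, d, 39, 13), (9, 18, 33, k, 2, 40), (9, 18, 33, n, 16, 17)}.
Apply σ_{A = 16}; surviving tuples: {(23, 16, 33, c, 28, 37), (23, 16, 33, d, 39, 13), (23, 16, 33, k, 2, 40), (23, 16, 33, n, 16, 17)}
Keep only column(s) E, C: {(c, 33), (d, 33), (k, 33), (n, 33)}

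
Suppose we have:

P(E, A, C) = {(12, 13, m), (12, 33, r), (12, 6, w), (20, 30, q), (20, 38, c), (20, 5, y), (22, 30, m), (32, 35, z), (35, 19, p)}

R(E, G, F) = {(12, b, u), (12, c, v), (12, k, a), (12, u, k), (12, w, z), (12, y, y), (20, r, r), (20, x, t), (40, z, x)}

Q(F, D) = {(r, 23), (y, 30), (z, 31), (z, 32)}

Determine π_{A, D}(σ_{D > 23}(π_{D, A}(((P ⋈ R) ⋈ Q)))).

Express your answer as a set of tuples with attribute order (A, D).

{(13, 30), (13, 31), (13, 32), (33, 30), (33, 31), (33, 32), (6, 30), (6, 31), (6, 32)}

Natural join on E: {(12, 13, m, b, u), (12, 13, m, c, v), (12, 13, m, k, a), (12, 13, m, u, k), (12, 13, m, w, z), (12, 13, m, y, y), (12, 33, r, b, u), (12, 33, r, c, v), (12, 33, r, k, a), (12, 33, r, u, k), (12, 33, r, w, z), (12, 33, r, y, y), (12, 6, w, b, u), (12, 6, w, c, v), (12, 6, w, k, a), (12, 6, w, u, k), (12, 6, w, w, z), (12, 6, w, y, y), (20, 30, q, r, r), (20, 30, q, x, t), (20, 38, c, r, r), (20, 38, c, x, t), (20, 5, y, r, r), (20, 5, y, x, t)}
Natural join on F: {(12, 13, m, w, z, 31), (12, 13, m, w, z, 32), (12, 13, m, y, y, 30), (12, 33, r, w, z, 31), (12, 33, r, w, z, 32), (12, 33, r, y, y, 30), (12, 6, w, w, z, 31), (12, 6, w, w, z, 32), (12, 6, w, y, y, 30), (20, 30, q, r, r, 23), (20, 38, c, r, r, 23), (20, 5, y, r, r, 23)}
π[D, A]: project onto (D, A) → {(23, 30), (23, 38), (23, 5), (30, 13), (30, 33), (30, 6), (31, 13), (31, 33), (31, 6), (32, 13), (32, 33), (32, 6)}
σ[D > 23]: keep tuples satisfying D > 23 → {(30, 13), (30, 33), (30, 6), (31, 13), (31, 33), (31, 6), (32, 13), (32, 33), (32, 6)}
π[A, D]: project onto (A, D) → {(13, 30), (13, 31), (13, 32), (33, 30), (33, 31), (33, 32), (6, 30), (6, 31), (6, 32)}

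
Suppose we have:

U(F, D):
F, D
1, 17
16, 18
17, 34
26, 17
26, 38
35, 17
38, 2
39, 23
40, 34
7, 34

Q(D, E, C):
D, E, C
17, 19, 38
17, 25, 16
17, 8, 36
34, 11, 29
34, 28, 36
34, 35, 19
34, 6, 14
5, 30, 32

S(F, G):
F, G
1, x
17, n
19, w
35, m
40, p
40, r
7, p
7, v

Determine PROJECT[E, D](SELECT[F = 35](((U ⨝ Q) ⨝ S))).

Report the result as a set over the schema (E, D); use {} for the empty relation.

Natural join on D: {(1, 17, 19, 38), (1, 17, 25, 16), (1, 17, 8, 36), (17, 34, 11, 29), (17, 34, 28, 36), (17, 34, 35, 19), (17, 34, 6, 14), (26, 17, 19, 38), (26, 17, 25, 16), (26, 17, 8, 36), (35, 17, 19, 38), (35, 17, 25, 16), (35, 17, 8, 36), (40, 34, 11, 29), (40, 34, 28, 36), (40, 34, 35, 19), (40, 34, 6, 14), (7, 34, 11, 29), (7, 34, 28, 36), (7, 34, 35, 19), (7, 34, 6, 14)}
Natural join on F: {(1, 17, 19, 38, x), (1, 17, 25, 16, x), (1, 17, 8, 36, x), (17, 34, 11, 29, n), (17, 34, 28, 36, n), (17, 34, 35, 19, n), (17, 34, 6, 14, n), (35, 17, 19, 38, m), (35, 17, 25, 16, m), (35, 17, 8, 36, m), (40, 34, 11, 29, p), (40, 34, 11, 29, r), (40, 34, 28, 36, p), (40, 34, 28, 36, r), (40, 34, 35, 19, p), (40, 34, 35, 19, r), (40, 34, 6, 14, p), (40, 34, 6, 14, r), (7, 34, 11, 29, p), (7, 34, 11, 29, v), (7, 34, 28, 36, p), (7, 34, 28, 36, v), (7, 34, 35, 19, p), (7, 34, 35, 19, v), (7, 34, 6, 14, p), (7, 34, 6, 14, v)}
Filtering on F = 35 leaves {(35, 17, 19, 38, m), (35, 17, 25, 16, m), (35, 17, 8, 36, m)}.
Projecting to E, D: {(19, 17), (25, 17), (8, 17)}

{(19, 17), (25, 17), (8, 17)}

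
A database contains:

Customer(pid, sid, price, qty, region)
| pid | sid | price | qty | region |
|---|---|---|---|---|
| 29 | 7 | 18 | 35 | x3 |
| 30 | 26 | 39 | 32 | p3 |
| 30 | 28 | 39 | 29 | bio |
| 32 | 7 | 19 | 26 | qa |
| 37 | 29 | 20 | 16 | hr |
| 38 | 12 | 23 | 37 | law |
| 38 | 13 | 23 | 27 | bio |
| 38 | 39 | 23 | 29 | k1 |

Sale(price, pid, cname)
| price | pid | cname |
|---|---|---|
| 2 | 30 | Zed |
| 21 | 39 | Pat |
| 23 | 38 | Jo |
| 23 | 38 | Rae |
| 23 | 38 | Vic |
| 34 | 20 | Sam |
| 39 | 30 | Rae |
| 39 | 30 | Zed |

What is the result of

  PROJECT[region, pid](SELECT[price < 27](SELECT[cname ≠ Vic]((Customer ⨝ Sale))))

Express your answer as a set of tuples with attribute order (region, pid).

{(bio, 38), (k1, 38), (law, 38)}

Customer ⋈ Sale (natural join on pid, price): {(30, 26, 39, 32, p3, Rae), (30, 26, 39, 32, p3, Zed), (30, 28, 39, 29, bio, Rae), (30, 28, 39, 29, bio, Zed), (38, 12, 23, 37, law, Jo), (38, 12, 23, 37, law, Rae), (38, 12, 23, 37, law, Vic), (38, 13, 23, 27, bio, Jo), (38, 13, 23, 27, bio, Rae), (38, 13, 23, 27, bio, Vic), (38, 39, 23, 29, k1, Jo), (38, 39, 23, 29, k1, Rae), (38, 39, 23, 29, k1, Vic)}
Apply σ_{cname ≠ Vic}; surviving tuples: {(30, 26, 39, 32, p3, Rae), (30, 26, 39, 32, p3, Zed), (30, 28, 39, 29, bio, Rae), (30, 28, 39, 29, bio, Zed), (38, 12, 23, 37, law, Jo), (38, 12, 23, 37, law, Rae), (38, 13, 23, 27, bio, Jo), (38, 13, 23, 27, bio, Rae), (38, 39, 23, 29, k1, Jo), (38, 39, 23, 29, k1, Rae)}
Apply σ_{price < 27}; surviving tuples: {(38, 12, 23, 37, law, Jo), (38, 12, 23, 37, law, Rae), (38, 13, 23, 27, bio, Jo), (38, 13, 23, 27, bio, Rae), (38, 39, 23, 29, k1, Jo), (38, 39, 23, 29, k1, Rae)}
π_{region, pid} gives {(bio, 38), (k1, 38), (law, 38)} (3 duplicate(s) eliminated).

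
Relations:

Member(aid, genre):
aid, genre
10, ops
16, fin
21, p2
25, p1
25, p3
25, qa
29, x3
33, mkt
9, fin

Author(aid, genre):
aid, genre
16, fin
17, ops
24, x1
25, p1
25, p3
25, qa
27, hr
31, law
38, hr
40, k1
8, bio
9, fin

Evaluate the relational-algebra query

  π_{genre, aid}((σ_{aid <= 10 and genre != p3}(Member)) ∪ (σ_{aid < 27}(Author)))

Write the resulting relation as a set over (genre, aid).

{(bio, 8), (fin, 16), (fin, 9), (ops, 10), (ops, 17), (p1, 25), (p3, 25), (qa, 25), (x1, 24)}

Selection aid <= 10 and genre != p3: {(10, ops), (9, fin)}
Selection aid < 27: {(16, fin), (17, ops), (24, x1), (25, p1), (25, p3), (25, qa), (8, bio), (9, fin)}
Union: {(10, ops), (9, fin)} with {(16, fin), (17, ops), (24, x1), (25, p1), (25, p3), (25, qa), (8, bio), (9, fin)} → {(10, ops), (16, fin), (17, ops), (24, x1), (25, p1), (25, p3), (25, qa), (8, bio), (9, fin)}
π[genre, aid]: project onto (genre, aid) → {(bio, 8), (fin, 16), (fin, 9), (ops, 10), (ops, 17), (p1, 25), (p3, 25), (qa, 25), (x1, 24)}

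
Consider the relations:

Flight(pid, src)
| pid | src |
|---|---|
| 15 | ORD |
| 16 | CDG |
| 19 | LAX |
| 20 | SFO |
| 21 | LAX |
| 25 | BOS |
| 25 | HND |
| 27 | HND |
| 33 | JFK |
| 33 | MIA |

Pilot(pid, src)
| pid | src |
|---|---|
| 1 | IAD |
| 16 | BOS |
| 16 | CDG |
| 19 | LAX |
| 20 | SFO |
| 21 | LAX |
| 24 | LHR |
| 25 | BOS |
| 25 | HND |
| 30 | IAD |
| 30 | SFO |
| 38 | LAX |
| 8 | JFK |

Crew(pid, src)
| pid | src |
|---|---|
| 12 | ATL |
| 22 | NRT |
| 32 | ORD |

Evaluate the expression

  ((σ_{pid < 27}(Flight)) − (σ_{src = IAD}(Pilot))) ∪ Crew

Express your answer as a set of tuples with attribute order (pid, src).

{(12, ATL), (15, ORD), (16, CDG), (19, LAX), (20, SFO), (21, LAX), (22, NRT), (25, BOS), (25, HND), (32, ORD)}

Filtering on pid < 27 leaves {(15, ORD), (16, CDG), (19, LAX), (20, SFO), (21, LAX), (25, BOS), (25, HND)}.
Filtering on src = IAD leaves {(1, IAD), (30, IAD)}.
Set difference of the two operands is {(15, ORD), (16, CDG), (19, LAX), (20, SFO), (21, LAX), (25, BOS), (25, HND)}.
Set union of the two operands is {(12, ATL), (15, ORD), (16, CDG), (19, LAX), (20, SFO), (21, LAX), (22, NRT), (25, BOS), (25, HND), (32, ORD)}.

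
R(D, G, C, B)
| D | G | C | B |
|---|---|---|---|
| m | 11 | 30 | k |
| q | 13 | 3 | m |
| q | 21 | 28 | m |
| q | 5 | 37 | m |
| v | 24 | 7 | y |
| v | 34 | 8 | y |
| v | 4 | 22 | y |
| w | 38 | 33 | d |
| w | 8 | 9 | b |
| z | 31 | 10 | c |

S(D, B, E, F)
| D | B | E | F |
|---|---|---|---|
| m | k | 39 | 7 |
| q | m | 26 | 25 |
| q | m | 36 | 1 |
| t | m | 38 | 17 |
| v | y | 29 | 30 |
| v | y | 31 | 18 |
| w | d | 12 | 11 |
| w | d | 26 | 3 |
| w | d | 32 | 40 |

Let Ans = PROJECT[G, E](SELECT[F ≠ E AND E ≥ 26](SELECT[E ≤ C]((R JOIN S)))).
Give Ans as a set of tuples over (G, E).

{(21, 26), (38, 26), (38, 32), (5, 26), (5, 36)}

Joining R and S on D, B yields {(m, 11, 30, k, 39, 7), (q, 13, 3, m, 26, 25), (q, 13, 3, m, 36, 1), (q, 21, 28, m, 26, 25), (q, 21, 28, m, 36, 1), (q, 5, 37, m, 26, 25), (q, 5, 37, m, 36, 1), (v, 24, 7, y, 29, 30), (v, 24, 7, y, 31, 18), (v, 34, 8, y, 29, 30), (v, 34, 8, y, 31, 18), (v, 4, 22, y, 29, 30), (v, 4, 22, y, 31, 18), (w, 38, 33, d, 12, 11), (w, 38, 33, d, 26, 3), (w, 38, 33, d, 32, 40)}.
Selection E ≤ C: {(q, 21, 28, m, 26, 25), (q, 5, 37, m, 26, 25), (q, 5, 37, m, 36, 1), (w, 38, 33, d, 12, 11), (w, 38, 33, d, 26, 3), (w, 38, 33, d, 32, 40)}
Selection F ≠ E AND E ≥ 26: {(q, 21, 28, m, 26, 25), (q, 5, 37, m, 26, 25), (q, 5, 37, m, 36, 1), (w, 38, 33, d, 26, 3), (w, 38, 33, d, 32, 40)}
Projecting to G, E: {(21, 26), (38, 26), (38, 32), (5, 26), (5, 36)}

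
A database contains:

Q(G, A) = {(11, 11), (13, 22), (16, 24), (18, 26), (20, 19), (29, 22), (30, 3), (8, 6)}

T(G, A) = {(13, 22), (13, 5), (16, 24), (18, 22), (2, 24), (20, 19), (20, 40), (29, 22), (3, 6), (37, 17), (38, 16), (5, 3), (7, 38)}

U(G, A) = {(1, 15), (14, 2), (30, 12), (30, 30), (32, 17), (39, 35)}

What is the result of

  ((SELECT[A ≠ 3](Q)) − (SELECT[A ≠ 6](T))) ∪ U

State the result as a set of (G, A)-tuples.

{(1, 15), (11, 11), (14, 2), (18, 26), (30, 12), (30, 30), (32, 17), (39, 35), (8, 6)}

Selection A ≠ 3: {(11, 11), (13, 22), (16, 24), (18, 26), (20, 19), (29, 22), (8, 6)}
Selection A ≠ 6: {(13, 22), (13, 5), (16, 24), (18, 22), (2, 24), (20, 19), (20, 40), (29, 22), (37, 17), (38, 16), (5, 3), (7, 38)}
Taking the difference: {(11, 11), (18, 26), (8, 6)}
Taking the union: {(1, 15), (11, 11), (14, 2), (18, 26), (30, 12), (30, 30), (32, 17), (39, 35), (8, 6)}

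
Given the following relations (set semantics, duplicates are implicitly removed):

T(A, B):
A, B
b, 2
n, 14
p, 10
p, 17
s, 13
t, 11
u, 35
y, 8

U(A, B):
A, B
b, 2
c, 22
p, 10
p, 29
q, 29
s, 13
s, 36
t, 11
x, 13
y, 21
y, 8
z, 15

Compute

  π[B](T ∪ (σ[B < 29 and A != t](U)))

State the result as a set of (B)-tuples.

{10, 11, 13, 14, 15, 17, 2, 21, 22, 35, 8}

σ[B < 29 and A != t]: keep tuples satisfying B < 29 and A != t → {(b, 2), (c, 22), (p, 10), (s, 13), (x, 13), (y, 21), (y, 8), (z, 15)}
Union: {(b, 2), (n, 14), (p, 10), (p, 17), (s, 13), (t, 11), (u, 35), (y, 8)} with {(b, 2), (c, 22), (p, 10), (s, 13), (x, 13), (y, 21), (y, 8), (z, 15)} → {(b, 2), (c, 22), (n, 14), (p, 10), (p, 17), (s, 13), (t, 11), (u, 35), (x, 13), (y, 21), (y, 8), (z, 15)}
Keep only column(s) B (1 duplicate(s) eliminated): {10, 11, 13, 14, 15, 17, 2, 21, 22, 35, 8}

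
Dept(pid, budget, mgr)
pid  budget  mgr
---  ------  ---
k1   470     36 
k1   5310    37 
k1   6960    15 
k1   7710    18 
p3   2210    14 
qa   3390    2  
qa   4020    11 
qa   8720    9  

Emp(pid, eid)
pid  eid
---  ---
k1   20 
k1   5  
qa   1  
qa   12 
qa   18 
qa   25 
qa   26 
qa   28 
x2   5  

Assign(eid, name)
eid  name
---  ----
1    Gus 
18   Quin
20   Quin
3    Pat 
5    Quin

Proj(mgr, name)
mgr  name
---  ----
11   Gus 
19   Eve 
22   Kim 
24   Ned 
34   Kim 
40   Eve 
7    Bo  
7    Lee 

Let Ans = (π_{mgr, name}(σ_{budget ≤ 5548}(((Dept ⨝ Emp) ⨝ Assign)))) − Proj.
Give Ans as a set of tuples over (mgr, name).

{(11, Quin), (2, Gus), (2, Quin), (36, Quin), (37, Quin)}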